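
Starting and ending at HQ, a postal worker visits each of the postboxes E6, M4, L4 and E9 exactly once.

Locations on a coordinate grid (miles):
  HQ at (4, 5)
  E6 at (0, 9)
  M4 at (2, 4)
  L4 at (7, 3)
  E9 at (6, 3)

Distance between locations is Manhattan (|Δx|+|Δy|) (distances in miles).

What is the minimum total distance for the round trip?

HQ→E6→M4→L4→E9→HQ: 8+7+6+1+4 = 26
HQ→E6→M4→E9→L4→HQ: 8+7+5+1+5 = 26
HQ→E6→L4→M4→E9→HQ: 8+13+6+5+4 = 36
HQ→E6→L4→E9→M4→HQ: 8+13+1+5+3 = 30
HQ→E6→E9→M4→L4→HQ: 8+12+5+6+5 = 36
HQ→E6→E9→L4→M4→HQ: 8+12+1+6+3 = 30
HQ→M4→E6→L4→E9→HQ: 3+7+13+1+4 = 28
HQ→M4→E6→E9→L4→HQ: 3+7+12+1+5 = 28
HQ→M4→L4→E6→E9→HQ: 3+6+13+12+4 = 38
HQ→M4→E9→E6→L4→HQ: 3+5+12+13+5 = 38
HQ→L4→E6→M4→E9→HQ: 5+13+7+5+4 = 34
HQ→L4→M4→E6→E9→HQ: 5+6+7+12+4 = 34
The minimum is 26.
One optimal route: HQ → E6 → M4 → L4 → E9 → HQ (or its reverse).

Shortest round trip = 26 miles.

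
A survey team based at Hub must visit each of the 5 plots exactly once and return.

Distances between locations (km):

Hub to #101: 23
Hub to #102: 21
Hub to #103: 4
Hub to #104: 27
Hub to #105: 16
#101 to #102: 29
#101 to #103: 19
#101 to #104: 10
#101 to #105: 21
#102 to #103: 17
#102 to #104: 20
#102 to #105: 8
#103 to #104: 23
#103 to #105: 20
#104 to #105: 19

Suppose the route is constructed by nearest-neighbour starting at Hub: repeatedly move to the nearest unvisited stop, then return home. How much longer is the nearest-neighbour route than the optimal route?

Hub: #103=4, #105=16, #102=21, #101=23, #104=27 ⇒ #103
#103: #102=17, #101=19, #105=20, #104=23 ⇒ #102
#102: #105=8, #104=20, #101=29 ⇒ #105
#105: #104=19, #101=21 ⇒ #104
#104: #101=10 ⇒ #101
NN route Hub → #103 → #102 → #105 → #104 → #101 → Hub costs 81.
Optimal: Hub → #103 → #101 → #104 → #102 → #105 → Hub costs 77 (by enumerating all 60 distinct tours).
Excess = 81 − 77 = 4.

Excess over optimum: 4 km.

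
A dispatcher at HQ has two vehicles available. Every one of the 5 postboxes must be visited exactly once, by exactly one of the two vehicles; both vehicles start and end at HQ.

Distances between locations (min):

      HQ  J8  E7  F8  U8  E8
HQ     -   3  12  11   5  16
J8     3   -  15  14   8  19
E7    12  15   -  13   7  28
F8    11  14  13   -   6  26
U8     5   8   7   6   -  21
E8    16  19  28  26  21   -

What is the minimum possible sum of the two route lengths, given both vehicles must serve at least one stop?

Try each way of splitting the stops between the two vehicles (each non-empty) and, for each split, find the best tour for each vehicle:
  {J8} + {E7, F8, U8, E8}: 6 + 67 = 73
  {E7} + {J8, F8, U8, E8}: 24 + 59 = 83
  {J8, E7} + {F8, U8, E8}: 30 + 53 = 83
  {F8} + {J8, E7, U8, E8}: 22 + 62 = 84
  {J8, F8} + {E7, U8, E8}: 28 + 56 = 84
  {E7, F8} + {J8, U8, E8}: 36 + 48 = 84
  … (15 splits in total)
Best: vehicle 1 HQ → J8 → HQ = 6; vehicle 2 HQ → E7 → U8 → F8 → E8 → HQ = 67; combined 73.

Minimum combined distance: 73 min.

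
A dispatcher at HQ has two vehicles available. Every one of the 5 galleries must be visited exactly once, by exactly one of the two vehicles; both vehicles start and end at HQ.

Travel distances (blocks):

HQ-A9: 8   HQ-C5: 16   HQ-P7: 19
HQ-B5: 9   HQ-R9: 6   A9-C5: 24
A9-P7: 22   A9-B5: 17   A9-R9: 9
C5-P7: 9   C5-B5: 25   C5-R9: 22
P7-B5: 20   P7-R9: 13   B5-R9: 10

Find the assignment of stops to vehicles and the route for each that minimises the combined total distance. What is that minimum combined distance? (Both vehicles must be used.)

Try each way of splitting the stops between the two vehicles (each non-empty) and, for each split, find the best tour for each vehicle:
  {A9} + {C5, P7, B5, R9}: 16 + 57 = 73
  {C5} + {A9, P7, B5, R9}: 32 + 59 = 91
  {A9, C5} + {P7, B5, R9}: 48 + 48 = 96
  {P7} + {A9, C5, B5, R9}: 38 + 68 = 106
  {A9, P7} + {C5, B5, R9}: 49 + 57 = 106
  {C5, P7} + {A9, B5, R9}: 44 + 36 = 80
  … (15 splits in total)
Best: vehicle 1 HQ → A9 → HQ = 16; vehicle 2 HQ → C5 → P7 → R9 → B5 → HQ = 57; combined 73.

73 blocks — the smallest possible combined total.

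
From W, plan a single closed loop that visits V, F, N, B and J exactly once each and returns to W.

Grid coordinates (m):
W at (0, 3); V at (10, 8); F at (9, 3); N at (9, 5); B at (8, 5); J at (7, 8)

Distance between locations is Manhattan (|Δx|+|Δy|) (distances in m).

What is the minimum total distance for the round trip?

32 m — the shortest possible round trip.

With 5 stops there are 5!/2 = 60 distinct round trips (a route and its reverse cost the same).
W → V → F → N → B → J → W: 15+6+2+1+4+12 = 40
W → V → F → N → J → B → W: 15+6+2+5+4+10 = 42
W → V → F → B → N → J → W: 15+6+3+1+5+12 = 42
W → V → F → B → J → N → W: 15+6+3+4+5+11 = 44
W → V → F → J → N → B → W: 15+6+7+5+1+10 = 44
W → V → F → J → B → N → W: 15+6+7+4+1+11 = 44
W → V → N → F → B → J → W: 15+4+2+3+4+12 = 40
W → V → N → F → J → B → W: 15+4+2+7+4+10 = 42
W → V → N → B → F → J → W: 15+4+1+3+7+12 = 42
W → V → N → B → J → F → W: 15+4+1+4+7+9 = 40
W → V → N → J → F → B → W: 15+4+5+7+3+10 = 44
W → V → N → J → B → F → W: 15+4+5+4+3+9 = 40
W → V → B → F → N → J → W: 15+5+3+2+5+12 = 42
W → V → B → F → J → N → W: 15+5+3+7+5+11 = 46
… (46 more)
W → F → N → V → J → B → W: 9+2+4+3+4+10 = 32  ← best
The minimum is 32.
One optimal route: W → F → N → V → J → B → W (or its reverse).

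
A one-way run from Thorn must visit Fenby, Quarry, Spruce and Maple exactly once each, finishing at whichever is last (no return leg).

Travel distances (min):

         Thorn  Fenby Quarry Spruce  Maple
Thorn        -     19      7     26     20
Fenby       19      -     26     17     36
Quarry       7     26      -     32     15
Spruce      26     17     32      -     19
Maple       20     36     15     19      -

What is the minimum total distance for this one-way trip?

There are 4! = 24 possible orderings.
Thorn - Fenby - Quarry - Spruce - Maple: 19+26+32+19 = 96
Thorn - Fenby - Quarry - Maple - Spruce: 19+26+15+19 = 79
Thorn - Fenby - Spruce - Quarry - Maple: 19+17+32+15 = 83
Thorn - Fenby - Spruce - Maple - Quarry: 19+17+19+15 = 70
Thorn - Fenby - Maple - Quarry - Spruce: 19+36+15+32 = 102
Thorn - Fenby - Maple - Spruce - Quarry: 19+36+19+32 = 106
Thorn - Quarry - Fenby - Spruce - Maple: 7+26+17+19 = 69
Thorn - Quarry - Fenby - Maple - Spruce: 7+26+36+19 = 88
Thorn - Quarry - Spruce - Fenby - Maple: 7+32+17+36 = 92
Thorn - Quarry - Spruce - Maple - Fenby: 7+32+19+36 = 94
Thorn - Quarry - Maple - Fenby - Spruce: 7+15+36+17 = 75
Thorn - Quarry - Maple - Spruce - Fenby: 7+15+19+17 = 58
Thorn - Spruce - Fenby - Quarry - Maple: 26+17+26+15 = 84
Thorn - Spruce - Fenby - Maple - Quarry: 26+17+36+15 = 94
… (10 more)
The minimum is 58.
One shortest path: Thorn → Quarry → Maple → Spruce → Fenby.

58 min — the minimum one-way total.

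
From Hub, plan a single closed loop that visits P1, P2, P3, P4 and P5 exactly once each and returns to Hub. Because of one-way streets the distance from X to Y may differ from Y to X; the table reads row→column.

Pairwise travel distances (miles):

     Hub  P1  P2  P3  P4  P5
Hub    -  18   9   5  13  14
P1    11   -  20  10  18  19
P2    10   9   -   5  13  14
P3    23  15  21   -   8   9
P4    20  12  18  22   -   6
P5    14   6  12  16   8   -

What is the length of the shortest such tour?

Shortest round trip = 45 miles.

Hub-P1-P2-P3-P4-P5-Hub: 18+20+5+8+6+14 = 71
Hub-P1-P2-P3-P5-P4-Hub: 18+20+5+9+8+20 = 80
Hub-P1-P2-P4-P3-P5-Hub: 18+20+13+22+9+14 = 96
Hub-P1-P2-P4-P5-P3-Hub: 18+20+13+6+16+23 = 96
Hub-P1-P2-P5-P3-P4-Hub: 18+20+14+16+8+20 = 96
Hub-P1-P2-P5-P4-P3-Hub: 18+20+14+8+22+23 = 105
Hub-P1-P3-P2-P4-P5-Hub: 18+10+21+13+6+14 = 82
Hub-P1-P3-P2-P5-P4-Hub: 18+10+21+14+8+20 = 91
Hub-P1-P3-P4-P2-P5-Hub: 18+10+8+18+14+14 = 82
Hub-P1-P3-P4-P5-P2-Hub: 18+10+8+6+12+10 = 64
Hub-P1-P3-P5-P2-P4-Hub: 18+10+9+12+13+20 = 82
Hub-P1-P3-P5-P4-P2-Hub: 18+10+9+8+18+10 = 73
Hub-P1-P4-P2-P3-P5-Hub: 18+18+18+5+9+14 = 82
Hub-P1-P4-P2-P5-P3-Hub: 18+18+18+14+16+23 = 107
… (106 more)
Hub-P2-P3-P4-P5-P1-Hub: 9+5+8+6+6+11 = 45  ← best
The minimum is 45.
One optimal route: Hub → P2 → P3 → P4 → P5 → P1 → Hub.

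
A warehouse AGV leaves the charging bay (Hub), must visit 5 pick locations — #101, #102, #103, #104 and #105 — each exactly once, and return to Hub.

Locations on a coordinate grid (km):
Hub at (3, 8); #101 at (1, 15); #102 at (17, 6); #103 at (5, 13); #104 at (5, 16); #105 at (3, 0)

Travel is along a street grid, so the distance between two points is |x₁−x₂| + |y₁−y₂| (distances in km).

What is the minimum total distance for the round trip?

Hub - #101 - #102 - #103 - #104 - #105 - Hub: 9+25+19+3+18+8 = 82
Hub - #101 - #102 - #103 - #105 - #104 - Hub: 9+25+19+15+18+10 = 96
Hub - #101 - #102 - #104 - #103 - #105 - Hub: 9+25+22+3+15+8 = 82
Hub - #101 - #102 - #104 - #105 - #103 - Hub: 9+25+22+18+15+7 = 96
Hub - #101 - #102 - #105 - #103 - #104 - Hub: 9+25+20+15+3+10 = 82
Hub - #101 - #102 - #105 - #104 - #103 - Hub: 9+25+20+18+3+7 = 82
Hub - #101 - #103 - #102 - #104 - #105 - Hub: 9+6+19+22+18+8 = 82
Hub - #101 - #103 - #102 - #105 - #104 - Hub: 9+6+19+20+18+10 = 82
Hub - #101 - #103 - #104 - #102 - #105 - Hub: 9+6+3+22+20+8 = 68
Hub - #101 - #103 - #104 - #105 - #102 - Hub: 9+6+3+18+20+16 = 72
Hub - #101 - #103 - #105 - #102 - #104 - Hub: 9+6+15+20+22+10 = 82
Hub - #101 - #103 - #105 - #104 - #102 - Hub: 9+6+15+18+22+16 = 86
Hub - #101 - #104 - #102 - #103 - #105 - Hub: 9+5+22+19+15+8 = 78
Hub - #101 - #104 - #102 - #105 - #103 - Hub: 9+5+22+20+15+7 = 78
… (46 more)
Hub - #101 - #104 - #103 - #102 - #105 - Hub: 9+5+3+19+20+8 = 64  ← best
The minimum is 64.
One optimal route: Hub → #101 → #104 → #103 → #102 → #105 → Hub (or its reverse).

Shortest round trip = 64 km.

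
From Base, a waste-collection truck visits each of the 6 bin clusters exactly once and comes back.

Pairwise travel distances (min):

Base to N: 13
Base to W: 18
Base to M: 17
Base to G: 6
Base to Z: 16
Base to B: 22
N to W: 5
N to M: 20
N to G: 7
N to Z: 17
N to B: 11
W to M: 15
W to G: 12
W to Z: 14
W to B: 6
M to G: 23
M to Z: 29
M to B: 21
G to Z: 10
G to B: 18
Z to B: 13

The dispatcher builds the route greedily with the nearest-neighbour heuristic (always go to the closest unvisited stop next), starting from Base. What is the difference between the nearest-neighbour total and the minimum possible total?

6 min longer than the optimal tour.

From Base: G=6, N=13, Z=16, M=17, W=18, B=22 → choose G (6).
From G: N=7, Z=10, W=12, B=18, M=23 → choose N (7).
From N: W=5, B=11, Z=17, M=20 → choose W (5).
From W: B=6, Z=14, M=15 → choose B (6).
From B: Z=13, M=21 → choose Z (13).
From Z: M=29 → choose M (29).
NN route Base → G → N → W → B → Z → M → Base costs 83.
Optimal: Base → M → N → W → B → Z → G → Base costs 77 (by enumerating all 360 distinct tours).
Excess = 83 − 77 = 6.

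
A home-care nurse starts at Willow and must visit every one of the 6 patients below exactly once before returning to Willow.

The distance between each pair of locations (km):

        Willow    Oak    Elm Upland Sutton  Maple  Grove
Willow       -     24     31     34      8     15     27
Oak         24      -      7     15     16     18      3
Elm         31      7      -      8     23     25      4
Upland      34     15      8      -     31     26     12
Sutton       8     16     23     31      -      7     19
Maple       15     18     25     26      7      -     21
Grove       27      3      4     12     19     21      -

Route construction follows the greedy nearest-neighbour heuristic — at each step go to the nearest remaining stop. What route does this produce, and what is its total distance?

At Willow the remaining stops are Sutton 8, Maple 15, Oak 24, Grove 27, Elm 31, Upland 34; go to Sutton.
At Sutton the remaining stops are Maple 7, Oak 16, Grove 19, Elm 23, Upland 31; go to Maple.
At Maple the remaining stops are Oak 18, Grove 21, Elm 25, Upland 26; go to Oak.
At Oak the remaining stops are Grove 3, Elm 7, Upland 15; go to Grove.
At Grove the remaining stops are Elm 4, Upland 12; go to Elm.
At Elm the remaining stops are Upland 8; go to Upland.
Return Upland→Willow: 34.
Total = 8 + 7 + 18 + 3 + 4 + 8 + 34 = 82.

Nearest-neighbour total = 82 km; route Willow → Sutton → Maple → Oak → Grove → Elm → Upland → Willow.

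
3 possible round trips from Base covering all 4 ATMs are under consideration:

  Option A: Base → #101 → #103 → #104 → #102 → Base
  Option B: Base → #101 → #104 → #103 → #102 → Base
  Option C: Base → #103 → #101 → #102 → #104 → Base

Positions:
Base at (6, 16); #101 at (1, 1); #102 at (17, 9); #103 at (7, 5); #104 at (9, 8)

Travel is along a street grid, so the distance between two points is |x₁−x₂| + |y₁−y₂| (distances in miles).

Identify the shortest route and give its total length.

Option A: 20 + 10 + 5 + 9 + 18 = 62
Option B: 20 + 15 + 5 + 14 + 18 = 72
Option C: 12 + 10 + 24 + 9 + 11 = 66

62 miles — Option A is the shortest.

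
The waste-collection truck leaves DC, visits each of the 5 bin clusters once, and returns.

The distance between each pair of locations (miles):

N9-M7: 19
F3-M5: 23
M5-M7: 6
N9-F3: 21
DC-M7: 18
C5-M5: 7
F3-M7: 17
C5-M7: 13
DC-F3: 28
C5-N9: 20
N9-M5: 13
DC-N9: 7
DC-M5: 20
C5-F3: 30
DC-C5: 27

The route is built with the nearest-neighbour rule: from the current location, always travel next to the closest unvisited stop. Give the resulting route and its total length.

Nearest-neighbour total = 97 miles; route DC → N9 → M5 → M7 → C5 → F3 → DC.

DC → [N9:7 / M7:18 / M5:20 / C5:27 / F3:28] → N9 (7)
N9 → [M5:13 / M7:19 / C5:20 / F3:21] → M5 (13)
M5 → [M7:6 / C5:7 / F3:23] → M7 (6)
M7 → [C5:13 / F3:17] → C5 (13)
C5 → [F3:30] → F3 (30)
Return F3→DC: 28.
Total = 7 + 13 + 6 + 13 + 30 + 28 = 97.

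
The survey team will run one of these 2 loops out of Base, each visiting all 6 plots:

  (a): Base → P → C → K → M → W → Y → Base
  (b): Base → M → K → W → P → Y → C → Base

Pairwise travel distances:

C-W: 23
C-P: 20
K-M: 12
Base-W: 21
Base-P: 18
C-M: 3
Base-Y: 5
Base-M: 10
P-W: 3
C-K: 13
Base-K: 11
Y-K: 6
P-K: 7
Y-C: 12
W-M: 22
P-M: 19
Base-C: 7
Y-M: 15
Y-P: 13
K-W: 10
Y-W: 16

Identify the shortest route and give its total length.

(a): 18 + 20 + 13 + 12 + 22 + 16 + 5 = 106
(b): 10 + 12 + 10 + 3 + 13 + 12 + 7 = 67

67 — (b) is the shortest.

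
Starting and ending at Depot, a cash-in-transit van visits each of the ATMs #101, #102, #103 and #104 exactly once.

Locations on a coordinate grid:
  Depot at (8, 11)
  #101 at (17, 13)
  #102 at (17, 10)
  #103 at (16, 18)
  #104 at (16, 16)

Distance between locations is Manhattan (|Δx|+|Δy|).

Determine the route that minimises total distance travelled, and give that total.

With 4 stops there are 4!/2 = 12 distinct round trips (a route and its reverse cost the same).
Depot - #101 - #102 - #103 - #104 - Depot: 11+3+9+2+13 = 38
Depot - #101 - #102 - #104 - #103 - Depot: 11+3+7+2+15 = 38
Depot - #101 - #103 - #102 - #104 - Depot: 11+6+9+7+13 = 46
Depot - #101 - #103 - #104 - #102 - Depot: 11+6+2+7+10 = 36
Depot - #101 - #104 - #102 - #103 - Depot: 11+4+7+9+15 = 46
Depot - #101 - #104 - #103 - #102 - Depot: 11+4+2+9+10 = 36
Depot - #102 - #101 - #103 - #104 - Depot: 10+3+6+2+13 = 34
Depot - #102 - #101 - #104 - #103 - Depot: 10+3+4+2+15 = 34
Depot - #102 - #103 - #101 - #104 - Depot: 10+9+6+4+13 = 42
Depot - #102 - #104 - #101 - #103 - Depot: 10+7+4+6+15 = 42
Depot - #103 - #101 - #102 - #104 - Depot: 15+6+3+7+13 = 44
Depot - #103 - #102 - #101 - #104 - Depot: 15+9+3+4+13 = 44
The minimum is 34.
One optimal route: Depot → #102 → #101 → #103 → #104 → Depot (or its reverse).

Shortest round trip = 34.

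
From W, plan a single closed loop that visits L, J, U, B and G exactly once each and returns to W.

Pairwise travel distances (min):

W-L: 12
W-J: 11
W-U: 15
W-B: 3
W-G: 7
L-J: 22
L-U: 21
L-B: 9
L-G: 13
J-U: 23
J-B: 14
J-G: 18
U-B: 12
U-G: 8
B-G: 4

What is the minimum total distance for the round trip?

With 5 stops there are 5!/2 = 60 distinct round trips (a route and its reverse cost the same).
W - L - J - U - B - G - W: 12+22+23+12+4+7 = 80
W - L - J - U - G - B - W: 12+22+23+8+4+3 = 72
W - L - J - B - U - G - W: 12+22+14+12+8+7 = 75
W - L - J - B - G - U - W: 12+22+14+4+8+15 = 75
W - L - J - G - U - B - W: 12+22+18+8+12+3 = 75
W - L - J - G - B - U - W: 12+22+18+4+12+15 = 83
W - L - U - J - B - G - W: 12+21+23+14+4+7 = 81
W - L - U - J - G - B - W: 12+21+23+18+4+3 = 81
W - L - U - B - J - G - W: 12+21+12+14+18+7 = 84
W - L - U - B - G - J - W: 12+21+12+4+18+11 = 78
W - L - U - G - J - B - W: 12+21+8+18+14+3 = 76
W - L - U - G - B - J - W: 12+21+8+4+14+11 = 70
W - L - B - J - U - G - W: 12+9+14+23+8+7 = 73
W - L - B - J - G - U - W: 12+9+14+18+8+15 = 76
… (46 more)
W - L - B - G - U - J - W: 12+9+4+8+23+11 = 67  ← best
The minimum is 67.
One optimal route: W → L → B → G → U → J → W (or its reverse).

Shortest round trip = 67 min.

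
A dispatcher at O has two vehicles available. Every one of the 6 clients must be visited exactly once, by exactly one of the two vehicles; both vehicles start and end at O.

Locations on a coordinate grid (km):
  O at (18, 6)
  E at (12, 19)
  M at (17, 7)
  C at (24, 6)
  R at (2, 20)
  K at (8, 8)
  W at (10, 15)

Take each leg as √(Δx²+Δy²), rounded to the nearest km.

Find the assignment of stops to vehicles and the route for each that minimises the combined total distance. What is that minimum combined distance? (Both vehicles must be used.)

Minimum combined distance: 61 km.

Try each way of splitting the stops between the two vehicles (each non-empty) and, for each split, find the best tour for each vehicle:
  {E} + {M, C, R, K, W}: 28 + 55 = 83
  {M} + {E, C, R, K, W}: 2 + 60 = 62
  {E, M} + {C, R, K, W}: 28 + 55 = 83
  {C} + {E, M, R, K, W}: 12 + 49 = 61
  {E, C} + {M, R, K, W}: 38 + 44 = 82
  {M, C} + {E, R, K, W}: 14 + 49 = 63
  … (31 splits in total)
Best: vehicle 1 O → C → O = 12; vehicle 2 O → M → K → R → E → W → O = 49; combined 61.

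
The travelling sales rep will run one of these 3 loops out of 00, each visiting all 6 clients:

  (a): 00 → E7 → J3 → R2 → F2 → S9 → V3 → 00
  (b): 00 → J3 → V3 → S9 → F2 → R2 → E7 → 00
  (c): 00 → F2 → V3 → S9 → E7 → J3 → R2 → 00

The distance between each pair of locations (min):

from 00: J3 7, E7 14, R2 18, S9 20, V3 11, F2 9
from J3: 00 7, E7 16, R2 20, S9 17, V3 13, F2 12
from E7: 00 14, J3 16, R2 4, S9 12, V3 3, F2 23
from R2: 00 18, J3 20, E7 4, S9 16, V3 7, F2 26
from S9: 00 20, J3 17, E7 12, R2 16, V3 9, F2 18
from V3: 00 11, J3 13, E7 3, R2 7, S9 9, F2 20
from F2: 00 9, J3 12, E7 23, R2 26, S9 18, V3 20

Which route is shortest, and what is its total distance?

(a): 14 + 16 + 20 + 26 + 18 + 9 + 11 = 114
(b): 7 + 13 + 9 + 18 + 26 + 4 + 14 = 91
(c): 9 + 20 + 9 + 12 + 16 + 20 + 18 = 104

Shortest is (b), total 91 min.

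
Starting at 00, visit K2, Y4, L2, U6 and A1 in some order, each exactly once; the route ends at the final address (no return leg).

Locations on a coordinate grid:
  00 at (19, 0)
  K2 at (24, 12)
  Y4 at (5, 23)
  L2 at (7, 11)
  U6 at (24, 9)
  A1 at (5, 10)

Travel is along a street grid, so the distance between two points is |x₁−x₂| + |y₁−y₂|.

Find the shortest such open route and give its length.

51 — the minimum one-way total.

There are 5! = 120 possible orderings.
00 → K2 → Y4 → L2 → U6 → A1: 17+30+14+19+20 = 100
00 → K2 → Y4 → L2 → A1 → U6: 17+30+14+3+20 = 84
00 → K2 → Y4 → U6 → L2 → A1: 17+30+33+19+3 = 102
00 → K2 → Y4 → U6 → A1 → L2: 17+30+33+20+3 = 103
00 → K2 → Y4 → A1 → L2 → U6: 17+30+13+3+19 = 82
00 → K2 → Y4 → A1 → U6 → L2: 17+30+13+20+19 = 99
00 → K2 → L2 → Y4 → U6 → A1: 17+18+14+33+20 = 102
00 → K2 → L2 → Y4 → A1 → U6: 17+18+14+13+20 = 82
00 → K2 → L2 → U6 → Y4 → A1: 17+18+19+33+13 = 100
00 → K2 → L2 → U6 → A1 → Y4: 17+18+19+20+13 = 87
00 → K2 → L2 → A1 → Y4 → U6: 17+18+3+13+33 = 84
00 → K2 → L2 → A1 → U6 → Y4: 17+18+3+20+33 = 91
00 → K2 → U6 → Y4 → L2 → A1: 17+3+33+14+3 = 70
00 → K2 → U6 → Y4 → A1 → L2: 17+3+33+13+3 = 69
… (106 more)
00 → U6 → K2 → L2 → A1 → Y4: 14+3+18+3+13 = 51  ← best
The minimum is 51.
One shortest path: 00 → U6 → K2 → L2 → A1 → Y4.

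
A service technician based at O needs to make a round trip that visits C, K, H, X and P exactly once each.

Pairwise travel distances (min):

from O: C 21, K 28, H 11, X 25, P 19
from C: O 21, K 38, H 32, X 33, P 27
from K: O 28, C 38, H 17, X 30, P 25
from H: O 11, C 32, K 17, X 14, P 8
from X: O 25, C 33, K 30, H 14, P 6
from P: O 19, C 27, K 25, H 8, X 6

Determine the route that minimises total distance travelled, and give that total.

112 min — the shortest possible round trip.

There are 60 distinct closed tours to check (reversals are equivalent).
O - C - K - H - X - P - O: 21+38+17+14+6+19 = 115
O - C - K - H - P - X - O: 21+38+17+8+6+25 = 115
O - C - K - X - H - P - O: 21+38+30+14+8+19 = 130
O - C - K - X - P - H - O: 21+38+30+6+8+11 = 114
O - C - K - P - H - X - O: 21+38+25+8+14+25 = 131
O - C - K - P - X - H - O: 21+38+25+6+14+11 = 115
O - C - H - K - X - P - O: 21+32+17+30+6+19 = 125
O - C - H - K - P - X - O: 21+32+17+25+6+25 = 126
O - C - H - X - K - P - O: 21+32+14+30+25+19 = 141
O - C - H - X - P - K - O: 21+32+14+6+25+28 = 126
O - C - H - P - K - X - O: 21+32+8+25+30+25 = 141
O - C - H - P - X - K - O: 21+32+8+6+30+28 = 125
O - C - X - K - H - P - O: 21+33+30+17+8+19 = 128
O - C - X - K - P - H - O: 21+33+30+25+8+11 = 128
… (46 more)
O - C - P - X - K - H - O: 21+27+6+30+17+11 = 112  ← best
The minimum is 112.
One optimal route: O → C → P → X → K → H → O (or its reverse).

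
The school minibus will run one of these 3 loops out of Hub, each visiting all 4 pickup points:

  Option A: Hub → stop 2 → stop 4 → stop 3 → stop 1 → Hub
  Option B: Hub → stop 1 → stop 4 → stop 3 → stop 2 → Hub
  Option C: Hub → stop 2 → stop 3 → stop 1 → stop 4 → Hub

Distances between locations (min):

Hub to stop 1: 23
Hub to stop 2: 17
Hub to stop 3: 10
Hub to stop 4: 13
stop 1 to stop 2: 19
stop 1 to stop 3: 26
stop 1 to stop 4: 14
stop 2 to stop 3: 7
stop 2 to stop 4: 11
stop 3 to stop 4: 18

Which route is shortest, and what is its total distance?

Shortest is Option C, total 77 min.

Option A: 17 + 11 + 18 + 26 + 23 = 95
Option B: 23 + 14 + 18 + 7 + 17 = 79
Option C: 17 + 7 + 26 + 14 + 13 = 77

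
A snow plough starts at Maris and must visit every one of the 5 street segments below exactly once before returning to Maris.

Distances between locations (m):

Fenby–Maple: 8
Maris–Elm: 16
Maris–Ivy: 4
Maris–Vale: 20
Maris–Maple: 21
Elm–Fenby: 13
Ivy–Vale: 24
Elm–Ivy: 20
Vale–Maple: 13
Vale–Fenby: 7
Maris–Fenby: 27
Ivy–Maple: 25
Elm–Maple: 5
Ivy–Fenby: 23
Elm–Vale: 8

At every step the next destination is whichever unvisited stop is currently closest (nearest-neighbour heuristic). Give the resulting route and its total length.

From Maris: distances to unvisited — Ivy=4, Elm=16, Vale=20, Maple=21, Fenby=27. Nearest is Ivy (4).
From Ivy: distances to unvisited — Elm=20, Fenby=23, Vale=24, Maple=25. Nearest is Elm (20).
From Elm: distances to unvisited — Maple=5, Vale=8, Fenby=13. Nearest is Maple (5).
From Maple: distances to unvisited — Fenby=8, Vale=13. Nearest is Fenby (8).
From Fenby: distances to unvisited — Vale=7. Nearest is Vale (7).
Return Vale→Maris: 20.
Total = 4 + 20 + 5 + 8 + 7 + 20 = 64.

64 m along Maris → Ivy → Elm → Maple → Fenby → Vale → Maris.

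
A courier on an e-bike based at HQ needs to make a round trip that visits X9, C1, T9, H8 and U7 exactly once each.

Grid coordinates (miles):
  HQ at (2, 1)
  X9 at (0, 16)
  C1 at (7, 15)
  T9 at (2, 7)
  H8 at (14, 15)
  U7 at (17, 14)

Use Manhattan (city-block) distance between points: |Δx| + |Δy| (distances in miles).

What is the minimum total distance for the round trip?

There are 60 distinct closed tours to check (reversals are equivalent).
HQ → X9 → C1 → T9 → H8 → U7 → HQ: 17+8+13+20+4+28 = 90
HQ → X9 → C1 → T9 → U7 → H8 → HQ: 17+8+13+22+4+26 = 90
HQ → X9 → C1 → H8 → T9 → U7 → HQ: 17+8+7+20+22+28 = 102
HQ → X9 → C1 → H8 → U7 → T9 → HQ: 17+8+7+4+22+6 = 64
HQ → X9 → C1 → U7 → T9 → H8 → HQ: 17+8+11+22+20+26 = 104
HQ → X9 → C1 → U7 → H8 → T9 → HQ: 17+8+11+4+20+6 = 66
HQ → X9 → T9 → C1 → H8 → U7 → HQ: 17+11+13+7+4+28 = 80
HQ → X9 → T9 → C1 → U7 → H8 → HQ: 17+11+13+11+4+26 = 82
HQ → X9 → T9 → H8 → C1 → U7 → HQ: 17+11+20+7+11+28 = 94
HQ → X9 → T9 → H8 → U7 → C1 → HQ: 17+11+20+4+11+19 = 82
HQ → X9 → T9 → U7 → C1 → H8 → HQ: 17+11+22+11+7+26 = 94
HQ → X9 → T9 → U7 → H8 → C1 → HQ: 17+11+22+4+7+19 = 80
HQ → X9 → H8 → C1 → T9 → U7 → HQ: 17+15+7+13+22+28 = 102
HQ → X9 → H8 → C1 → U7 → T9 → HQ: 17+15+7+11+22+6 = 78
… (46 more)
The minimum is 64.
One optimal route: HQ → X9 → C1 → H8 → U7 → T9 → HQ (or its reverse).

64 miles — the shortest possible round trip.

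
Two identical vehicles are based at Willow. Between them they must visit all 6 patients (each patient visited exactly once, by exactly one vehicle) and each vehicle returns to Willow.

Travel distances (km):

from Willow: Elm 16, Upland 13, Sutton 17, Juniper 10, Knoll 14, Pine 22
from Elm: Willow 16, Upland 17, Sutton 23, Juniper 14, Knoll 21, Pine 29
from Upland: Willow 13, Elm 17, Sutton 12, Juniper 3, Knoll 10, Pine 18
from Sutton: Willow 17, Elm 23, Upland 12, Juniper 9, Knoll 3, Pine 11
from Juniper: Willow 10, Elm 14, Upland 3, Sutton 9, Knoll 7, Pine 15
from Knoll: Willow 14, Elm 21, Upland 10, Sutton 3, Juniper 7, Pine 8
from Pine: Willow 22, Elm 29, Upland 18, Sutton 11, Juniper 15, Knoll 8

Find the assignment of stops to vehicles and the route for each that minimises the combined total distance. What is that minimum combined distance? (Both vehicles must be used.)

Check every non-empty split of the stops between the two vehicles; for each half take its own optimal tour:
  {Elm} + {Upland, Sutton, Juniper, Knoll, Pine}: 32 + 58 = 90
  {Upland} + {Elm, Sutton, Juniper, Knoll, Pine}: 26 + 72 = 98
  {Elm, Upland} + {Sutton, Juniper, Knoll, Pine}: 46 + 52 = 98
  {Sutton} + {Elm, Upland, Juniper, Knoll, Pine}: 34 + 73 = 107
  {Elm, Sutton} + {Upland, Juniper, Knoll, Pine}: 56 + 53 = 109
  {Upland, Sutton} + {Elm, Juniper, Knoll, Pine}: 42 + 67 = 109
  … (31 splits in total)
Best: vehicle 1 Willow → Elm → Willow = 32; vehicle 2 Willow → Upland → Juniper → Sutton → Knoll → Pine → Willow = 58; combined 90.

90 km — the smallest possible combined total.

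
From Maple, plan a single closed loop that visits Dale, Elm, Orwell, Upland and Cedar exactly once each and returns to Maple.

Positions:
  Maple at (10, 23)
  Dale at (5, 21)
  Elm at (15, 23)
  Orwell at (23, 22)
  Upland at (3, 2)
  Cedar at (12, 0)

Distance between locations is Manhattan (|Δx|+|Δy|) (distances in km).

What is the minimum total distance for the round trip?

There are 60 distinct closed tours to check (reversals are equivalent).
Maple → Dale → Elm → Orwell → Upland → Cedar → Maple: 7+12+9+40+11+25 = 104
Maple → Dale → Elm → Orwell → Cedar → Upland → Maple: 7+12+9+33+11+28 = 100
Maple → Dale → Elm → Upland → Orwell → Cedar → Maple: 7+12+33+40+33+25 = 150
Maple → Dale → Elm → Upland → Cedar → Orwell → Maple: 7+12+33+11+33+14 = 110
Maple → Dale → Elm → Cedar → Orwell → Upland → Maple: 7+12+26+33+40+28 = 146
Maple → Dale → Elm → Cedar → Upland → Orwell → Maple: 7+12+26+11+40+14 = 110
Maple → Dale → Orwell → Elm → Upland → Cedar → Maple: 7+19+9+33+11+25 = 104
Maple → Dale → Orwell → Elm → Cedar → Upland → Maple: 7+19+9+26+11+28 = 100
Maple → Dale → Orwell → Upland → Elm → Cedar → Maple: 7+19+40+33+26+25 = 150
Maple → Dale → Orwell → Upland → Cedar → Elm → Maple: 7+19+40+11+26+5 = 108
Maple → Dale → Orwell → Cedar → Elm → Upland → Maple: 7+19+33+26+33+28 = 146
Maple → Dale → Orwell → Cedar → Upland → Elm → Maple: 7+19+33+11+33+5 = 108
Maple → Dale → Upland → Elm → Orwell → Cedar → Maple: 7+21+33+9+33+25 = 128
Maple → Dale → Upland → Elm → Cedar → Orwell → Maple: 7+21+33+26+33+14 = 134
… (46 more)
Maple → Dale → Upland → Cedar → Orwell → Elm → Maple: 7+21+11+33+9+5 = 86  ← best
The minimum is 86.
One optimal route: Maple → Dale → Upland → Cedar → Orwell → Elm → Maple (or its reverse).

Minimum total distance: 86 km.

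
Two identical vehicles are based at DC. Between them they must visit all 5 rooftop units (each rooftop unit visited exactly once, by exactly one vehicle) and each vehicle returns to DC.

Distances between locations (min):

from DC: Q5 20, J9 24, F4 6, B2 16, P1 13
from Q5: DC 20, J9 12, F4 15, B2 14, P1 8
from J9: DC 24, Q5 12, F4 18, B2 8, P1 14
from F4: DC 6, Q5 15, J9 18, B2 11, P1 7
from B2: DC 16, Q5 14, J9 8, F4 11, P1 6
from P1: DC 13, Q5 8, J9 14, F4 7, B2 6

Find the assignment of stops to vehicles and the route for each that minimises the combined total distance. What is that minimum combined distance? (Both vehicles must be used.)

Try each way of splitting the stops between the two vehicles (each non-empty) and, for each split, find the best tour for each vehicle:
  {Q5} + {J9, F4, B2, P1}: 40 + 51 = 91
  {J9} + {Q5, F4, B2, P1}: 48 + 51 = 99
  {Q5, J9} + {F4, B2, P1}: 56 + 35 = 91
  {F4} + {Q5, J9, B2, P1}: 12 + 57 = 69
  {Q5, F4} + {J9, B2, P1}: 41 + 51 = 92
  {J9, F4} + {Q5, B2, P1}: 48 + 50 = 98
  … (15 splits in total)
Best: vehicle 1 DC → F4 → DC = 12; vehicle 2 DC → B2 → J9 → Q5 → P1 → DC = 57; combined 69.

Minimum combined distance: 69 min.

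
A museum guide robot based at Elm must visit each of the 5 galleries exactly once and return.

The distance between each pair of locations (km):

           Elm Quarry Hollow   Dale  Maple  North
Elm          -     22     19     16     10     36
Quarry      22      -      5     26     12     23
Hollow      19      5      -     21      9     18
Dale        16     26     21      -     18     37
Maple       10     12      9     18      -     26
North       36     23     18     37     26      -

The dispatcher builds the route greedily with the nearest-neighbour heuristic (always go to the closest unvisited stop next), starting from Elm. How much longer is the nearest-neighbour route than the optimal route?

Excess over optimum: 2 km.

From Elm: Maple=10, Dale=16, Hollow=19, Quarry=22, North=36 → choose Maple (10).
From Maple: Hollow=9, Quarry=12, Dale=18, North=26 → choose Hollow (9).
From Hollow: Quarry=5, North=18, Dale=21 → choose Quarry (5).
From Quarry: North=23, Dale=26 → choose North (23).
From North: Dale=37 → choose Dale (37).
NN route Elm → Maple → Hollow → Quarry → North → Dale → Elm costs 100.
Optimal: Elm → Dale → North → Hollow → Quarry → Maple → Elm costs 98 (by enumerating all 60 distinct tours).
Excess = 100 − 98 = 2.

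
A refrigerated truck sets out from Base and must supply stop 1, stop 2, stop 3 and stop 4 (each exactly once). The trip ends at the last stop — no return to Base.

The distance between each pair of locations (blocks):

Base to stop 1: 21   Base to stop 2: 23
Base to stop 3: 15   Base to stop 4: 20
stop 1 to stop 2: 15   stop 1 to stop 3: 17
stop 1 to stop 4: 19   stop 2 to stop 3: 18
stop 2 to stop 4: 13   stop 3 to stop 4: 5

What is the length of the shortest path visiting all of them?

There are 4! = 24 possible orderings.
Base - stop 1 - stop 2 - stop 3 - stop 4: 21+15+18+5 = 59
Base - stop 1 - stop 2 - stop 4 - stop 3: 21+15+13+5 = 54
Base - stop 1 - stop 3 - stop 2 - stop 4: 21+17+18+13 = 69
Base - stop 1 - stop 3 - stop 4 - stop 2: 21+17+5+13 = 56
Base - stop 1 - stop 4 - stop 2 - stop 3: 21+19+13+18 = 71
Base - stop 1 - stop 4 - stop 3 - stop 2: 21+19+5+18 = 63
Base - stop 2 - stop 1 - stop 3 - stop 4: 23+15+17+5 = 60
Base - stop 2 - stop 1 - stop 4 - stop 3: 23+15+19+5 = 62
Base - stop 2 - stop 3 - stop 1 - stop 4: 23+18+17+19 = 77
Base - stop 2 - stop 3 - stop 4 - stop 1: 23+18+5+19 = 65
Base - stop 2 - stop 4 - stop 1 - stop 3: 23+13+19+17 = 72
Base - stop 2 - stop 4 - stop 3 - stop 1: 23+13+5+17 = 58
Base - stop 3 - stop 1 - stop 2 - stop 4: 15+17+15+13 = 60
Base - stop 3 - stop 1 - stop 4 - stop 2: 15+17+19+13 = 64
… (10 more)
Base - stop 3 - stop 4 - stop 2 - stop 1: 15+5+13+15 = 48  ← best
The minimum is 48.
One shortest path: Base → stop 3 → stop 4 → stop 2 → stop 1.

Shortest open route: 48 blocks.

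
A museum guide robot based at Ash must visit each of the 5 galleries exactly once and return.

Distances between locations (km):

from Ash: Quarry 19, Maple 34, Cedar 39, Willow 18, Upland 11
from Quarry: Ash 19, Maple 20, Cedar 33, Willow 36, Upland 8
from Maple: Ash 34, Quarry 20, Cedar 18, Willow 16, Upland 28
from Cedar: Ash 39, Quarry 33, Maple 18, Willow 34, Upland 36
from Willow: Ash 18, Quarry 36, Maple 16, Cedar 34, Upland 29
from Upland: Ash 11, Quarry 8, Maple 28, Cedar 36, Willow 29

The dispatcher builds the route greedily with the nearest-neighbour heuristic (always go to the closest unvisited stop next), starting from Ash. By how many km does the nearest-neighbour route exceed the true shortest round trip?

From Ash: Upland=11, Willow=18, Quarry=19, Maple=34, Cedar=39 → choose Upland (11).
From Upland: Quarry=8, Maple=28, Willow=29, Cedar=36 → choose Quarry (8).
From Quarry: Maple=20, Cedar=33, Willow=36 → choose Maple (20).
From Maple: Willow=16, Cedar=18 → choose Willow (16).
From Willow: Cedar=34 → choose Cedar (34).
NN route Ash → Upland → Quarry → Maple → Willow → Cedar → Ash costs 128.
Optimal: Ash → Willow → Maple → Cedar → Quarry → Upland → Ash costs 104 (by enumerating all 60 distinct tours).
Excess = 128 − 104 = 24.

Excess over optimum: 24 km.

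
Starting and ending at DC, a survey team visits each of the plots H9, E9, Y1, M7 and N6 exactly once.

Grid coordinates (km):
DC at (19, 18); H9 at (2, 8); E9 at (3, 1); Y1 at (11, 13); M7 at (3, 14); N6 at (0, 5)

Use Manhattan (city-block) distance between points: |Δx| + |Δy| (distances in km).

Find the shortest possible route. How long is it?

Shortest round trip = 72 km.

DC→H9→E9→Y1→M7→N6→DC: 27+8+20+9+12+32 = 108
DC→H9→E9→Y1→N6→M7→DC: 27+8+20+19+12+20 = 106
DC→H9→E9→M7→Y1→N6→DC: 27+8+13+9+19+32 = 108
DC→H9→E9→M7→N6→Y1→DC: 27+8+13+12+19+13 = 92
DC→H9→E9→N6→Y1→M7→DC: 27+8+7+19+9+20 = 90
DC→H9→E9→N6→M7→Y1→DC: 27+8+7+12+9+13 = 76
DC→H9→Y1→E9→M7→N6→DC: 27+14+20+13+12+32 = 118
DC→H9→Y1→E9→N6→M7→DC: 27+14+20+7+12+20 = 100
DC→H9→Y1→M7→E9→N6→DC: 27+14+9+13+7+32 = 102
DC→H9→Y1→M7→N6→E9→DC: 27+14+9+12+7+33 = 102
DC→H9→Y1→N6→E9→M7→DC: 27+14+19+7+13+20 = 100
DC→H9→Y1→N6→M7→E9→DC: 27+14+19+12+13+33 = 118
DC→H9→M7→E9→Y1→N6→DC: 27+7+13+20+19+32 = 118
DC→H9→M7→E9→N6→Y1→DC: 27+7+13+7+19+13 = 86
… (46 more)
DC→Y1→H9→N6→E9→M7→DC: 13+14+5+7+13+20 = 72  ← best
The minimum is 72.
One optimal route: DC → Y1 → H9 → N6 → E9 → M7 → DC (or its reverse).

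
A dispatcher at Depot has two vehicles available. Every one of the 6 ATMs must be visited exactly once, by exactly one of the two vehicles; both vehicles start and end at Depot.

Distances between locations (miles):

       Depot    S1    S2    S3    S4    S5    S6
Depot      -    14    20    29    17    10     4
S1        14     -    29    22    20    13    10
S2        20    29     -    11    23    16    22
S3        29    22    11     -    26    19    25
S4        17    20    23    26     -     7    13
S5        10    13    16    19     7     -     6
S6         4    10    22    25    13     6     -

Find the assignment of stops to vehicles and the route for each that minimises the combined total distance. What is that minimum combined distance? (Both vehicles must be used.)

Try each way of splitting the stops between the two vehicles (each non-empty) and, for each split, find the best tour for each vehicle:
  {S1} + {S2, S3, S4, S5, S6}: 28 + 74 = 102
  {S2} + {S1, S3, S4, S5, S6}: 40 + 79 = 119
  {S1, S2} + {S3, S4, S5, S6}: 63 + 72 = 135
  {S3} + {S1, S2, S4, S5, S6}: 58 + 77 = 135
  {S1, S3} + {S2, S4, S5, S6}: 65 + 60 = 125
  {S2, S3} + {S1, S4, S5, S6}: 60 + 51 = 111
  … (31 splits in total)
  {S1, S2, S3, S4, S5} + {S6}: 87 + 8 = 95  ← best
Best: vehicle 1 Depot → S1 → S3 → S2 → S4 → S5 → Depot = 87; vehicle 2 Depot → S6 → Depot = 8; combined 95.

95 miles — the smallest possible combined total.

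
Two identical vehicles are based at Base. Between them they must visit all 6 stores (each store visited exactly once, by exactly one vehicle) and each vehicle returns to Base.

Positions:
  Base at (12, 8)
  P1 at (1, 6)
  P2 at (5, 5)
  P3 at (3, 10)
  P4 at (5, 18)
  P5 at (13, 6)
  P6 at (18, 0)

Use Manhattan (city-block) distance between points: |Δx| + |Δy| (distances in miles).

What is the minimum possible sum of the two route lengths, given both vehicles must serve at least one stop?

Check every non-empty split of the stops between the two vehicles; for each half take its own optimal tour:
  {P1} + {P2, P3, P4, P5, P6}: 26 + 66 = 92
  {P2} + {P1, P3, P4, P5, P6}: 20 + 70 = 90
  {P1, P2} + {P3, P4, P5, P6}: 28 + 66 = 94
  {P3} + {P1, P2, P4, P5, P6}: 22 + 70 = 92
  {P1, P3} + {P2, P4, P5, P6}: 30 + 62 = 92
  {P2, P3} + {P1, P4, P5, P6}: 28 + 70 = 98
  … (31 splits in total)
  {P1, P2, P3, P4} + {P5, P6}: 48 + 28 = 76  ← best
Best: vehicle 1 Base → P2 → P1 → P3 → P4 → Base = 48; vehicle 2 Base → P5 → P6 → Base = 28; combined 76.

Minimum combined distance: 76 miles.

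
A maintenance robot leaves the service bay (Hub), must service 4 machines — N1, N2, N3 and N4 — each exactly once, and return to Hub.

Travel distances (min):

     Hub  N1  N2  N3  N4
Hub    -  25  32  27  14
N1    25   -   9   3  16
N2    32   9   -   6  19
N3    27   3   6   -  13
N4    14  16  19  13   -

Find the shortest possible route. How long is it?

Shortest round trip = 67 min.

With 4 stops there are 4!/2 = 12 distinct round trips (a route and its reverse cost the same).
Hub-N1-N2-N3-N4-Hub: 25+9+6+13+14 = 67
Hub-N1-N2-N4-N3-Hub: 25+9+19+13+27 = 93
Hub-N1-N3-N2-N4-Hub: 25+3+6+19+14 = 67
Hub-N1-N3-N4-N2-Hub: 25+3+13+19+32 = 92
Hub-N1-N4-N2-N3-Hub: 25+16+19+6+27 = 93
Hub-N1-N4-N3-N2-Hub: 25+16+13+6+32 = 92
Hub-N2-N1-N3-N4-Hub: 32+9+3+13+14 = 71
Hub-N2-N1-N4-N3-Hub: 32+9+16+13+27 = 97
Hub-N2-N3-N1-N4-Hub: 32+6+3+16+14 = 71
Hub-N2-N4-N1-N3-Hub: 32+19+16+3+27 = 97
Hub-N3-N1-N2-N4-Hub: 27+3+9+19+14 = 72
Hub-N3-N2-N1-N4-Hub: 27+6+9+16+14 = 72
The minimum is 67.
One optimal route: Hub → N1 → N2 → N3 → N4 → Hub (or its reverse).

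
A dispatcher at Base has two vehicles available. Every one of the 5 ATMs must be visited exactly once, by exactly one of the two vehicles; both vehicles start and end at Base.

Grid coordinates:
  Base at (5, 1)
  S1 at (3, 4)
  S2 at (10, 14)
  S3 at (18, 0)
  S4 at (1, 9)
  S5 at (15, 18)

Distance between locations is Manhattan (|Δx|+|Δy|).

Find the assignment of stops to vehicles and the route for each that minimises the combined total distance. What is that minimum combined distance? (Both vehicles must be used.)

There are 2^4 − 1 = 15 ways to divide the 5 stops into two non-empty groups. For each, the best each vehicle can do is its own shortest tour through its group:
  {S1} + {S2, S3, S4, S5}: 10 + 70 = 80
  {S2} + {S1, S3, S4, S5}: 36 + 70 = 106
  {S1, S2} + {S3, S4, S5}: 40 + 70 = 110
  {S3} + {S1, S2, S4, S5}: 28 + 62 = 90
  {S1, S3} + {S2, S4, S5}: 38 + 62 = 100
  {S2, S3} + {S1, S4, S5}: 54 + 62 = 116
  … (15 splits in total)
Best: vehicle 1 Base → S1 → Base = 10; vehicle 2 Base → S3 → S5 → S2 → S4 → Base = 70; combined 80.

Minimum combined distance: 80.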